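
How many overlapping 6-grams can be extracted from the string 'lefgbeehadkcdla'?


String 'lefgbeehadkcdla' has length L = 15.
Number of overlapping n-grams = L - n + 1
Substituting: 15 - 6 + 1 = 10

10


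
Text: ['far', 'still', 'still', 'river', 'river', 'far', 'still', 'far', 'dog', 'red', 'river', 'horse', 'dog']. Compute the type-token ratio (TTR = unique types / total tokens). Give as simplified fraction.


Tokens: 13
Unique types: ('dog', 'far', 'horse', 'red', 'river', 'still') = 6
TTR = 6/13
Already in lowest terms.

6/13


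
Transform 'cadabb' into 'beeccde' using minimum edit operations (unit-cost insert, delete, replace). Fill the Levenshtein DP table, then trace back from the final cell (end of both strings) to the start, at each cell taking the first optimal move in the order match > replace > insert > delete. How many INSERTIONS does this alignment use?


Edit distance = 7. Backtracking from cell (6, 7) with preference match > replace > insert > delete,
then listing the resulting alignment 'cadabb' -> 'beeccde' left to right:
  Step 1: insert 'b' [insertion #1]
  Step 2: replace c->e
  Step 3: replace a->e
  Step 4: replace d->c
  Step 5: replace a->c
  Step 6: replace b->d
  Step 7: replace b->e
Total insertions: 1

1


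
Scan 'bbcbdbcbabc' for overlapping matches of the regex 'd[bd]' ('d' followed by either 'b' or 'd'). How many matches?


Pattern: d[bd] means 'd' followed by either 'b' or 'd'.
Scanning 'bbcbdbcbabc' position-by-position:
  Pos 0: window 'bb' -> no
  Pos 1: window 'bc' -> no
  Pos 2: window 'cb' -> no
  Pos 3: window 'bd' -> no
  Pos 4: window 'db' -> MATCH
  Pos 5: window 'bc' -> no
  Pos 6: window 'cb' -> no
  Pos 7: window 'ba' -> no
  Pos 8: window 'ab' -> no
  Pos 9: window 'bc' -> no
  Pos 10: window 'c' -> no
Total matches: 1

1


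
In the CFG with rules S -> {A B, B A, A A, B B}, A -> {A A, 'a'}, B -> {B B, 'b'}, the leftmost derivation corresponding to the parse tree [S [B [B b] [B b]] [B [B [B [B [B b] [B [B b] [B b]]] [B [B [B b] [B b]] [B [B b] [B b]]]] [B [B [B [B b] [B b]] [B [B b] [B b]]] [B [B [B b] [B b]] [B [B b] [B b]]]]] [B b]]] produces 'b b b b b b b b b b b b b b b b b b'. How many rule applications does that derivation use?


Every bracketed nonterminal node [X ...] in the tree is produced by exactly one rule application.
Reading the tree off as a leftmost derivation:
  Step 1: S  =>  B B   (applied S -> B B)
  Step 2: B B  =>  B B B   (applied B -> B B)
  Step 3: B B B  =>  b B B   (applied B -> b)
  Step 4: b B B  =>  b b B   (applied B -> b)
  Step 5: b b B  =>  b b B B   (applied B -> B B)
  Step 6: b b B B  =>  b b B B B   (applied B -> B B)
  Step 7: b b B B B  =>  b b B B B B   (applied B -> B B)
  Step 8: b b B B B B  =>  b b B B B B B   (applied B -> B B)
  Step 9: b b B B B B B  =>  b b b B B B B   (applied B -> b)
  Step 10: b b b B B B B  =>  b b b B B B B B   (applied B -> B B)
  Step 11: b b b B B B B B  =>  b b b b B B B B   (applied B -> b)
  Step 12: b b b b B B B B  =>  b b b b b B B B   (applied B -> b)
  Step 13: b b b b b B B B  =>  b b b b b B B B B   (applied B -> B B)
  Step 14: b b b b b B B B B  =>  b b b b b B B B B B   (applied B -> B B)
  Step 15: b b b b b B B B B B  =>  b b b b b b B B B B   (applied B -> b)
  Step 16: b b b b b b B B B B  =>  b b b b b b b B B B   (applied B -> b)
  Step 17: b b b b b b b B B B  =>  b b b b b b b B B B B   (applied B -> B B)
  Step 18: b b b b b b b B B B B  =>  b b b b b b b b B B B   (applied B -> b)
  Step 19: b b b b b b b b B B B  =>  b b b b b b b b b B B   (applied B -> b)
  Step 20: b b b b b b b b b B B  =>  b b b b b b b b b B B B   (applied B -> B B)
  Step 21: b b b b b b b b b B B B  =>  b b b b b b b b b B B B B   (applied B -> B B)
  Step 22: b b b b b b b b b B B B B  =>  b b b b b b b b b B B B B B   (applied B -> B B)
  Step 23: b b b b b b b b b B B B B B  =>  b b b b b b b b b b B B B B   (applied B -> b)
  Step 24: b b b b b b b b b b B B B B  =>  b b b b b b b b b b b B B B   (applied B -> b)
  Step 25: b b b b b b b b b b b B B B  =>  b b b b b b b b b b b B B B B   (applied B -> B B)
  Step 26: b b b b b b b b b b b B B B B  =>  b b b b b b b b b b b b B B B   (applied B -> b)
  Step 27: b b b b b b b b b b b b B B B  =>  b b b b b b b b b b b b b B B   (applied B -> b)
  Step 28: b b b b b b b b b b b b b B B  =>  b b b b b b b b b b b b b B B B   (applied B -> B B)
  Step 29: b b b b b b b b b b b b b B B B  =>  b b b b b b b b b b b b b B B B B   (applied B -> B B)
  Step 30: b b b b b b b b b b b b b B B B B  =>  b b b b b b b b b b b b b b B B B   (applied B -> b)
  Step 31: b b b b b b b b b b b b b b B B B  =>  b b b b b b b b b b b b b b b B B   (applied B -> b)
  Step 32: b b b b b b b b b b b b b b b B B  =>  b b b b b b b b b b b b b b b B B B   (applied B -> B B)
  Step 33: b b b b b b b b b b b b b b b B B B  =>  b b b b b b b b b b b b b b b b B B   (applied B -> b)
  Step 34: b b b b b b b b b b b b b b b b B B  =>  b b b b b b b b b b b b b b b b b B   (applied B -> b)
  Step 35: b b b b b b b b b b b b b b b b b B  =>  b b b b b b b b b b b b b b b b b b   (applied B -> b)
Final yield: b b b b b b b b b b b b b b b b b b
Total rewrite steps: 35

35


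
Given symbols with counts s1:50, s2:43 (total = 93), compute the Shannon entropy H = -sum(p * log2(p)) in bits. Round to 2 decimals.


Computing entropy H = -sum(p_i * log2(p_i)):
  s1: p = 50/93 = 0.5376, -p*log2(p) = 0.4813
  s2: p = 43/93 = 0.4624, -p*log2(p) = 0.5146
H = sum of terms = 0.9959
Rounded to 2 decimals: 1.00

1.00


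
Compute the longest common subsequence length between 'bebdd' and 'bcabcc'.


DP table for LCS of 'bebdd' and 'bcabcc':
       b  c  a  b  c  c
    0  0  0  0  0  0  0
  b 0  1  1  1  1  1  1
  e 0  1  1  1  1  1  1
  b 0  1  1  1  2  2  2
  d 0  1  1  1  2  2  2
  d 0  1  1  1  2  2  2
LCS: 'bb'
LCS length = 2

2


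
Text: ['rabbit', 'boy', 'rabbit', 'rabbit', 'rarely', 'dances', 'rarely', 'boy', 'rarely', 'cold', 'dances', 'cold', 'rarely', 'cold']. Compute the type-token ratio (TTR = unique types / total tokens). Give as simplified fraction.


Tokens: 14
Unique types: ('boy', 'cold', 'dances', 'rabbit', 'rarely') = 5
TTR = 5/14
Already in lowest terms.

5/14


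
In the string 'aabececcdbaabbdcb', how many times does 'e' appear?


Scanning 'aabececcdbaabbdcb' for 'e':
  Position 3: 'e' -> MATCH (count: 1)
  Position 5: 'e' -> MATCH (count: 2)
Total occurrences of 'e': 2

2


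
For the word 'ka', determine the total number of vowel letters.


Scanning each character of 'ka':
  Position 1: 'k' -> consonant (running count: 0)
  Position 2: 'a' -> vowel (running count: 1)
Total vowels: 1

1


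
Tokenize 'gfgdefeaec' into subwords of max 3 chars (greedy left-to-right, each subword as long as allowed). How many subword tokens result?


'gfgdefeaec' has 10 characters.
Chunking with max size 3:
  Chunk 1: 'gfg' (positions 0-2)
  Chunk 2: 'def' (positions 3-5)
  Chunk 3: 'eae' (positions 6-8)
  Chunk 4: 'c' (positions 9-9)
Total chunks: ceil(10 / 3) = 4

4


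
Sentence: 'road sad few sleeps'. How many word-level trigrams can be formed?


Word trigrams from [4] words:
  Trigram 1: (road sad few)
  Trigram 2: (sad few sleeps)
Total word trigrams: 4 - 2 = 2

2


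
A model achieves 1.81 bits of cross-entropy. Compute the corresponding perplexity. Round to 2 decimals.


Perplexity formula: PP = 2^H
H = 1.81
PP = 2^1.81
Decompose: 2^1.81 = 2^1 * 2^0.81
2^1 = 2, 2^0.81 ~ 1.7532114
PP ~ 2 * 1.7532114 = 3.5064228
Rounded to 2 decimals: 3.51

3.51


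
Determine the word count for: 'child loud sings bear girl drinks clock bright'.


Counting words by splitting on spaces:
  Word 1: 'child'
  Word 2: 'loud'
  Word 3: 'sings'
  Word 4: 'bear'
  Word 5: 'girl'
  Word 6: 'drinks'
  Word 7: 'clock'
  Word 8: 'bright'
Total words: 8

8


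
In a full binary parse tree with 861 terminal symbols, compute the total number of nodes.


Leaf nodes (terminals): 861
Internal nodes = n - 1 = 861 - 1 = 860
Total = leaves + internal = 861 + 860 = 1721

1721


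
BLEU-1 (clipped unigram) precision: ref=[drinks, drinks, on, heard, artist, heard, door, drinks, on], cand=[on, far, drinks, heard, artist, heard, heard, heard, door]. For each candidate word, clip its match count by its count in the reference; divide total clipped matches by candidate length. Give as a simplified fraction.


Reference word counts: {'artist': 1, 'door': 1, 'drinks': 3, 'heard': 2, 'on': 2}
Checking each candidate word (with clipping):
  'on' -> in reference (ref count 2, used 1/2) -> match (matches: 1)
  'far' -> not in reference -> no match (matches: 1)
  'drinks' -> in reference (ref count 3, used 1/3) -> match (matches: 2)
  'heard' -> in reference (ref count 2, used 1/2) -> match (matches: 3)
  'artist' -> in reference (ref count 1, used 1/1) -> match (matches: 4)
  'heard' -> in reference (ref count 2, used 2/2) -> match (matches: 5)
  'heard' -> ref count 2 already used up (2/2) -> clipped, no match (matches: 5)
  'heard' -> ref count 2 already used up (2/2) -> clipped, no match (matches: 5)
  'door' -> in reference (ref count 1, used 1/1) -> match (matches: 6)
Clipped matches: 6, Candidate length: 9
Precision = 6/9 = 2/3

2/3


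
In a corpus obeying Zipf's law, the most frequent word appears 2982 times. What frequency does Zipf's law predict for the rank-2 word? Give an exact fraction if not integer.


Zipf's law: freq(rank) = f1 / rank
f1 = 2982, rank = 2
freq = 2982 / 2
= 1491

1491


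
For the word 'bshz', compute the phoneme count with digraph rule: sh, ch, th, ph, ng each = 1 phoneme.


Parsing 'bshz' greedily, digraphs first:
  'b' -> consonant phoneme (phonemes so far: 1)
  'sh' -> digraph (1 consonant phoneme) (phonemes so far: 2)
  'z' -> consonant phoneme (phonemes so far: 3)
Total phonemes: 3

3


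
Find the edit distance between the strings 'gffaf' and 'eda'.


Building DP table for s1='gffaf' (len 5) and s2='eda' (len 3):
       e  d  a
    0  1  2  3
  g 1  1  2  3
  f 2  2  2  3
  f 3  3  3  3
  a 4  4  4  3
  f 5  5  5  4
Edit distance = dp[5][3] = 4

4


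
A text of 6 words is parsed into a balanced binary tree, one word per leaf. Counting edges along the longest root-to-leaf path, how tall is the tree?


In a balanced binary tree with n leaves the deepest leaf is ceil(log2(n)) edges below the root.
log2(6) = 2.5850
ceil(2.5850) = 3
height (edges) = 3

3


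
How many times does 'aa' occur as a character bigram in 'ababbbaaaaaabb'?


Scanning 'ababbbaaaaaabb' for bigram 'aa':
  Position 0: 'ab' -> no
  Position 1: 'ba' -> no
  Position 2: 'ab' -> no
  Position 3: 'bb' -> no
  Position 4: 'bb' -> no
  Position 5: 'ba' -> no
  Position 6: 'aa' -> MATCH
  Position 7: 'aa' -> MATCH
  Position 8: 'aa' -> MATCH
  Position 9: 'aa' -> MATCH
  Position 10: 'aa' -> MATCH
  Position 11: 'ab' -> no
  Position 12: 'bb' -> no
Total matches: 5

5


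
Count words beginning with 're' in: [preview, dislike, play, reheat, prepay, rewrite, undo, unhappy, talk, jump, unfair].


Checking each word for prefix 're':
  'preview' -> no (count: 0)
  'dislike' -> no (count: 0)
  'play' -> no (count: 0)
  'reheat' -> YES, starts with 're' (count: 1)
  'prepay' -> no (count: 1)
  'rewrite' -> YES, starts with 're' (count: 2)
  'undo' -> no (count: 2)
  'unhappy' -> no (count: 2)
  'talk' -> no (count: 2)
  'jump' -> no (count: 2)
  'unfair' -> no (count: 2)
Total with prefix 're': 2

2


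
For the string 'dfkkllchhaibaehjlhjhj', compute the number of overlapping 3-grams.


String 'dfkkllchhaibaehjlhjhj' has length L = 21.
Number of overlapping n-grams = L - n + 1
Substituting: 21 - 3 + 1 = 19

19


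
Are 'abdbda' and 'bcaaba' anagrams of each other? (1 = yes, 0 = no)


Sort characters of 'abdbda': 'aabbdd'
Sort characters of 'bcaaba': 'aaabbc'
Sorted forms differ -> they are NOT anagrams
Result: 0

0


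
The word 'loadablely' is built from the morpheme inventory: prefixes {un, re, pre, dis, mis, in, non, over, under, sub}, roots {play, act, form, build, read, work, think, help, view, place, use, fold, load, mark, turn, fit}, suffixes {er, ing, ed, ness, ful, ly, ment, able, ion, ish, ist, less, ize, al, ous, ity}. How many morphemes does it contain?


Segmenting 'loadablely' against the inventory:
  'load' -> root (morpheme 1)
  'able' -> suffix (morpheme 2)
  'ly' -> suffix (morpheme 3)
Total morphemes: 3

3


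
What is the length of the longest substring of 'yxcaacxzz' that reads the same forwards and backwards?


Scanning 'yxcaacxzz' for palindromic substrings.
Substring at positions 1-6: 'xcaacx'.
Check: reverse('xcaacx') = 'xcaacx' -> palindrome confirmed.
Neighbouring characters ('y' / 'z') break symmetry, so it cannot extend further.
No longer palindromic substring exists; longest length = 6

6


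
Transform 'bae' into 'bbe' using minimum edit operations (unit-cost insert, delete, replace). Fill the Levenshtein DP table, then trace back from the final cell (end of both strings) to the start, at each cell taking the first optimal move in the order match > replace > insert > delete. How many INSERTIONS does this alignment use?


Edit distance = 1. Backtracking from cell (3, 3) with preference match > replace > insert > delete,
then listing the resulting alignment 'bae' -> 'bbe' left to right:
  Step 1: keep 'b'
  Step 2: replace a->b
  Step 3: keep 'e'
Total insertions: 0

0


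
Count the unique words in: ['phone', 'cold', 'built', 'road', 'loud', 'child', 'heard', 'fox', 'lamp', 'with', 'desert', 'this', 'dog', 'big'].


Listing all tokens and tracking unique types:
  Token 1: 'phone' -> NEW (unique so far: 1)
  Token 2: 'cold' -> NEW (unique so far: 2)
  Token 3: 'built' -> NEW (unique so far: 3)
  Token 4: 'road' -> NEW (unique so far: 4)
  Token 5: 'loud' -> NEW (unique so far: 5)
  Token 6: 'child' -> NEW (unique so far: 6)
  Token 7: 'heard' -> NEW (unique so far: 7)
  Token 8: 'fox' -> NEW (unique so far: 8)
  Token 9: 'lamp' -> NEW (unique so far: 9)
  Token 10: 'with' -> NEW (unique so far: 10)
  Token 11: 'desert' -> NEW (unique so far: 11)
  Token 12: 'this' -> NEW (unique so far: 12)
  Token 13: 'dog' -> NEW (unique so far: 13)
  Token 14: 'big' -> NEW (unique so far: 14)
Unique types: ('big', 'built', 'child', 'cold', 'desert', 'dog', 'fox', 'heard', 'lamp', 'loud', 'phone', 'road', 'this', 'with')
Vocabulary size: 14

14


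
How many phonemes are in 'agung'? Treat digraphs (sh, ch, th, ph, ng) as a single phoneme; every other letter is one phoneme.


Parsing 'agung' greedily, digraphs first:
  'a' -> vowel phoneme (phonemes so far: 1)
  'g' -> consonant phoneme (phonemes so far: 2)
  'u' -> vowel phoneme (phonemes so far: 3)
  'ng' -> digraph (1 consonant phoneme) (phonemes so far: 4)
Total phonemes: 4

4


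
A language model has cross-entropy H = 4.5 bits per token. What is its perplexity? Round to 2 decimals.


Perplexity formula: PP = 2^H
H = 4.5
PP = 2^4.5
Decompose: 2^4.5 = 2^4 * 2^0.5 = 2^4 * sqrt(2)
2^4 = 16, sqrt(2) ~ 1.4142136
PP ~ 16 * 1.4142136 = 22.6274176
Rounded to 2 decimals: 22.63

22.63


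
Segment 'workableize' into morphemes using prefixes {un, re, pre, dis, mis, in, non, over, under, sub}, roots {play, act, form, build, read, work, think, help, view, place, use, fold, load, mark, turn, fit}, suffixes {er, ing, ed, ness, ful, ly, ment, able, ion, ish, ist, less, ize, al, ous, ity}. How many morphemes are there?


Segmenting 'workableize' against the inventory:
  'work' -> root (morpheme 1)
  'able' -> suffix (morpheme 2)
  'ize' -> suffix (morpheme 3)
Total morphemes: 3

3


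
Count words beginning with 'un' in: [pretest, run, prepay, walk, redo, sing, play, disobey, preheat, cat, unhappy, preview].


Checking each word for prefix 'un':
  'pretest' -> no (count: 0)
  'run' -> no (count: 0)
  'prepay' -> no (count: 0)
  'walk' -> no (count: 0)
  'redo' -> no (count: 0)
  'sing' -> no (count: 0)
  'play' -> no (count: 0)
  'disobey' -> no (count: 0)
  'preheat' -> no (count: 0)
  'cat' -> no (count: 0)
  'unhappy' -> YES, starts with 'un' (count: 1)
  'preview' -> no (count: 1)
Total with prefix 'un': 1

1


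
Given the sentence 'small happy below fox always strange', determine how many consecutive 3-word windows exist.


Word trigrams from [6] words:
  Trigram 1: (small happy below)
  Trigram 2: (happy below fox)
  Trigram 3: (below fox always)
  Trigram 4: (fox always strange)
Total word trigrams: 6 - 2 = 4

4


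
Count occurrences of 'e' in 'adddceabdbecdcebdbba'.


Scanning 'adddceabdbecdcebdbba' for 'e':
  Position 5: 'e' -> MATCH (count: 1)
  Position 10: 'e' -> MATCH (count: 2)
  Position 14: 'e' -> MATCH (count: 3)
Total occurrences of 'e': 3

3


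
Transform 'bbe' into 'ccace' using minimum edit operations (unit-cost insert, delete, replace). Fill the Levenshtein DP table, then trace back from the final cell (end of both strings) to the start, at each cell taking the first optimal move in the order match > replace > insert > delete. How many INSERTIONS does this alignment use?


Edit distance = 4. Backtracking from cell (3, 5) with preference match > replace > insert > delete,
then listing the resulting alignment 'bbe' -> 'ccace' left to right:
  Step 1: insert 'c' [insertion #1]
  Step 2: insert 'c' [insertion #2]
  Step 3: replace b->a
  Step 4: replace b->c
  Step 5: keep 'e'
Total insertions: 2

2


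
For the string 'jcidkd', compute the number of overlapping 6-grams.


String 'jcidkd' has length L = 6.
Number of overlapping n-grams = L - n + 1
Substituting: 6 - 6 + 1 = 1

1


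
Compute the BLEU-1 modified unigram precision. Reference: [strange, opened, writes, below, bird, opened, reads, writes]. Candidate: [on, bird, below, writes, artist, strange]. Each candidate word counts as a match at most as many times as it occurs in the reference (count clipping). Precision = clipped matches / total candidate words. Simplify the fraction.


Reference word counts: {'below': 1, 'bird': 1, 'opened': 2, 'reads': 1, 'strange': 1, 'writes': 2}
Checking each candidate word (with clipping):
  'on' -> not in reference -> no match (matches: 0)
  'bird' -> in reference (ref count 1, used 1/1) -> match (matches: 1)
  'below' -> in reference (ref count 1, used 1/1) -> match (matches: 2)
  'writes' -> in reference (ref count 2, used 1/2) -> match (matches: 3)
  'artist' -> not in reference -> no match (matches: 3)
  'strange' -> in reference (ref count 1, used 1/1) -> match (matches: 4)
Clipped matches: 4, Candidate length: 6
Precision = 4/6 = 2/3

2/3


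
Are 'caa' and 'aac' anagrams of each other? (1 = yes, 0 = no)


Sort characters of 'caa': 'aac'
Sort characters of 'aac': 'aac'
Sorted forms match -> they ARE anagrams
Result: 1

1


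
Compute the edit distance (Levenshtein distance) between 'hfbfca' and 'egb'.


Building DP table for s1='hfbfca' (len 6) and s2='egb' (len 3):
       e  g  b
    0  1  2  3
  h 1  1  2  3
  f 2  2  2  3
  b 3  3  3  2
  f 4  4  4  3
  c 5  5  5  4
  a 6  6  6  5
Edit distance = dp[6][3] = 5

5


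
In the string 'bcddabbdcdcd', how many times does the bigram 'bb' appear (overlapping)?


Scanning 'bcddabbdcdcd' for bigram 'bb':
  Position 0: 'bc' -> no
  Position 1: 'cd' -> no
  Position 2: 'dd' -> no
  Position 3: 'da' -> no
  Position 4: 'ab' -> no
  Position 5: 'bb' -> MATCH
  Position 6: 'bd' -> no
  Position 7: 'dc' -> no
  Position 8: 'cd' -> no
  Position 9: 'dc' -> no
  Position 10: 'cd' -> no
Total matches: 1

1


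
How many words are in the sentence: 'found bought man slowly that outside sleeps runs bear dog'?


Counting words by splitting on spaces:
  Word 1: 'found'
  Word 2: 'bought'
  Word 3: 'man'
  Word 4: 'slowly'
  Word 5: 'that'
  Word 6: 'outside'
  Word 7: 'sleeps'
  Word 8: 'runs'
  Word 9: 'bear'
  Word 10: 'dog'
Total words: 10

10


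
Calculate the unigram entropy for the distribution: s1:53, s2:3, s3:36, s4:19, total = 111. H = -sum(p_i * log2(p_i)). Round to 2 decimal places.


Computing entropy H = -sum(p_i * log2(p_i)):
  s1: p = 53/111 = 0.4775, -p*log2(p) = 0.5092
  s2: p = 3/111 = 0.0270, -p*log2(p) = 0.1408
  s3: p = 36/111 = 0.3243, -p*log2(p) = 0.5269
  s4: p = 19/111 = 0.1712, -p*log2(p) = 0.4359
H = sum of terms = 1.6128
Rounded to 2 decimals: 1.61

1.61


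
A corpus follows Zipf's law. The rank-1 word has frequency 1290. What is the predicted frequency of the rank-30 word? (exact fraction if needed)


Zipf's law: freq(rank) = f1 / rank
f1 = 1290, rank = 30
freq = 1290 / 30
= 43

43


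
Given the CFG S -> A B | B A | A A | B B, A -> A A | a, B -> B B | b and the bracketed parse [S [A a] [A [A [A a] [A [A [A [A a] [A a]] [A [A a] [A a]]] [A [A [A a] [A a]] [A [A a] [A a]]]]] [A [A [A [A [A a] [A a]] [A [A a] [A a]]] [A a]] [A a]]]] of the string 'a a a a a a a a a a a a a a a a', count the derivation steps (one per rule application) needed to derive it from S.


Every bracketed nonterminal node [X ...] in the tree is produced by exactly one rule application.
Reading the tree off as a leftmost derivation:
  Step 1: S  =>  A A   (applied S -> A A)
  Step 2: A A  =>  a A   (applied A -> a)
  Step 3: a A  =>  a A A   (applied A -> A A)
  Step 4: a A A  =>  a A A A   (applied A -> A A)
  Step 5: a A A A  =>  a a A A   (applied A -> a)
  Step 6: a a A A  =>  a a A A A   (applied A -> A A)
  Step 7: a a A A A  =>  a a A A A A   (applied A -> A A)
  Step 8: a a A A A A  =>  a a A A A A A   (applied A -> A A)
  Step 9: a a A A A A A  =>  a a a A A A A   (applied A -> a)
  Step 10: a a a A A A A  =>  a a a a A A A   (applied A -> a)
  Step 11: a a a a A A A  =>  a a a a A A A A   (applied A -> A A)
  Step 12: a a a a A A A A  =>  a a a a a A A A   (applied A -> a)
  Step 13: a a a a a A A A  =>  a a a a a a A A   (applied A -> a)
  Step 14: a a a a a a A A  =>  a a a a a a A A A   (applied A -> A A)
  Step 15: a a a a a a A A A  =>  a a a a a a A A A A   (applied A -> A A)
  Step 16: a a a a a a A A A A  =>  a a a a a a a A A A   (applied A -> a)
  Step 17: a a a a a a a A A A  =>  a a a a a a a a A A   (applied A -> a)
  Step 18: a a a a a a a a A A  =>  a a a a a a a a A A A   (applied A -> A A)
  Step 19: a a a a a a a a A A A  =>  a a a a a a a a a A A   (applied A -> a)
  Step 20: a a a a a a a a a A A  =>  a a a a a a a a a a A   (applied A -> a)
  Step 21: a a a a a a a a a a A  =>  a a a a a a a a a a A A   (applied A -> A A)
  Step 22: a a a a a a a a a a A A  =>  a a a a a a a a a a A A A   (applied A -> A A)
  Step 23: a a a a a a a a a a A A A  =>  a a a a a a a a a a A A A A   (applied A -> A A)
  Step 24: a a a a a a a a a a A A A A  =>  a a a a a a a a a a A A A A A   (applied A -> A A)
  Step 25: a a a a a a a a a a A A A A A  =>  a a a a a a a a a a a A A A A   (applied A -> a)
  Step 26: a a a a a a a a a a a A A A A  =>  a a a a a a a a a a a a A A A   (applied A -> a)
  Step 27: a a a a a a a a a a a a A A A  =>  a a a a a a a a a a a a A A A A   (applied A -> A A)
  Step 28: a a a a a a a a a a a a A A A A  =>  a a a a a a a a a a a a a A A A   (applied A -> a)
  Step 29: a a a a a a a a a a a a a A A A  =>  a a a a a a a a a a a a a a A A   (applied A -> a)
  Step 30: a a a a a a a a a a a a a a A A  =>  a a a a a a a a a a a a a a a A   (applied A -> a)
  Step 31: a a a a a a a a a a a a a a a A  =>  a a a a a a a a a a a a a a a a   (applied A -> a)
Final yield: a a a a a a a a a a a a a a a a
Total rewrite steps: 31

31


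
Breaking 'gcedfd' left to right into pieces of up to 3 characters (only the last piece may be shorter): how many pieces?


'gcedfd' has 6 characters.
Chunking with max size 3:
  Chunk 1: 'gce' (positions 0-2)
  Chunk 2: 'dfd' (positions 3-5)
Total chunks: ceil(6 / 3) = 2

2


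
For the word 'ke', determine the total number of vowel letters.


Scanning each character of 'ke':
  Position 1: 'k' -> consonant (running count: 0)
  Position 2: 'e' -> vowel (running count: 1)
Total vowels: 1

1


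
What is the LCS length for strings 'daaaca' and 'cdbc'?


DP table for LCS of 'daaaca' and 'cdbc':
       c  d  b  c
    0  0  0  0  0
  d 0  0  1  1  1
  a 0  0  1  1  1
  a 0  0  1  1  1
  a 0  0  1  1  1
  c 0  1  1  1  2
  a 0  1  1  1  2
LCS: 'dc'
LCS length = 2

2


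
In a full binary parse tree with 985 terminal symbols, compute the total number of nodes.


Leaf nodes (terminals): 985
Internal nodes = n - 1 = 985 - 1 = 984
Total = leaves + internal = 985 + 984 = 1969

1969


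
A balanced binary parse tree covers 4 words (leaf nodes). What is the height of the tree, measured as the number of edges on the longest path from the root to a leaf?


In a balanced binary tree with n leaves the deepest leaf is ceil(log2(n)) edges below the root.
log2(4) = 2.0000
ceil(2.0000) = 2
height (edges) = 2

2


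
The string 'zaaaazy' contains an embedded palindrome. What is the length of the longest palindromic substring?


Scanning 'zaaaazy' for palindromic substrings.
Substring at positions 0-5: 'zaaaaz'.
Check: reverse('zaaaaz') = 'zaaaaz' -> palindrome confirmed.
Neighbouring characters ('-' / 'y') break symmetry, so it cannot extend further.
No longer palindromic substring exists; longest length = 6

6


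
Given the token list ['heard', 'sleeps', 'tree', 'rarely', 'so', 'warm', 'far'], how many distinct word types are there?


Listing all tokens and tracking unique types:
  Token 1: 'heard' -> NEW (unique so far: 1)
  Token 2: 'sleeps' -> NEW (unique so far: 2)
  Token 3: 'tree' -> NEW (unique so far: 3)
  Token 4: 'rarely' -> NEW (unique so far: 4)
  Token 5: 'so' -> NEW (unique so far: 5)
  Token 6: 'warm' -> NEW (unique so far: 6)
  Token 7: 'far' -> NEW (unique so far: 7)
Unique types: ('far', 'heard', 'rarely', 'sleeps', 'so', 'tree', 'warm')
Vocabulary size: 7

7


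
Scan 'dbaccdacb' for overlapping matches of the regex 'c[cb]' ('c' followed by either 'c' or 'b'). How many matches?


Pattern: c[cb] means 'c' followed by either 'c' or 'b'.
Scanning 'dbaccdacb' position-by-position:
  Pos 0: window 'db' -> no
  Pos 1: window 'ba' -> no
  Pos 2: window 'ac' -> no
  Pos 3: window 'cc' -> MATCH
  Pos 4: window 'cd' -> no
  Pos 5: window 'da' -> no
  Pos 6: window 'ac' -> no
  Pos 7: window 'cb' -> MATCH
  Pos 8: window 'b' -> no
Total matches: 2

2


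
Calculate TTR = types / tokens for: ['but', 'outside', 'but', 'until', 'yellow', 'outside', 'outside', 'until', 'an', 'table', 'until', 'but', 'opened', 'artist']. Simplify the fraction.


Tokens: 14
Unique types: ('an', 'artist', 'but', 'opened', 'outside', 'table', 'until', 'yellow') = 8
TTR = 8/14
Simplify: divide both by 2 -> 4/7
TTR = 4/7

4/7


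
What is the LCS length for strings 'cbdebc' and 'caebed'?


DP table for LCS of 'cbdebc' and 'caebed':
       c  a  e  b  e  d
    0  0  0  0  0  0  0
  c 0  1  1  1  1  1  1
  b 0  1  1  1  2  2  2
  d 0  1  1  1  2  2  3
  e 0  1  1  2  2  3  3
  b 0  1  1  2  3  3  3
  c 0  1  1  2  3  3  3
LCS: 'cbd'
LCS length = 3

3


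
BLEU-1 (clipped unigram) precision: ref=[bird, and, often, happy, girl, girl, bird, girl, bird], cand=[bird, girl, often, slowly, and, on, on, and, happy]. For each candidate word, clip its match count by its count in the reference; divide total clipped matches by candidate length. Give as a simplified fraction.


Reference word counts: {'and': 1, 'bird': 3, 'girl': 3, 'happy': 1, 'often': 1}
Checking each candidate word (with clipping):
  'bird' -> in reference (ref count 3, used 1/3) -> match (matches: 1)
  'girl' -> in reference (ref count 3, used 1/3) -> match (matches: 2)
  'often' -> in reference (ref count 1, used 1/1) -> match (matches: 3)
  'slowly' -> not in reference -> no match (matches: 3)
  'and' -> in reference (ref count 1, used 1/1) -> match (matches: 4)
  'on' -> not in reference -> no match (matches: 4)
  'on' -> not in reference -> no match (matches: 4)
  'and' -> ref count 1 already used up (1/1) -> clipped, no match (matches: 4)
  'happy' -> in reference (ref count 1, used 1/1) -> match (matches: 5)
Clipped matches: 5, Candidate length: 9
Precision = 5/9

5/9


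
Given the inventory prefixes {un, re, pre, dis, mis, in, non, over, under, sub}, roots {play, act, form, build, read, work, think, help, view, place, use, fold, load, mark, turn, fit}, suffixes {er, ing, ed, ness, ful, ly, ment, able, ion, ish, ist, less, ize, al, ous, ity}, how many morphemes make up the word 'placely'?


Segmenting 'placely' against the inventory:
  'place' -> root (morpheme 1)
  'ly' -> suffix (morpheme 2)
Total morphemes: 2

2


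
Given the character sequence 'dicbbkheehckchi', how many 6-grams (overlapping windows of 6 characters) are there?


String 'dicbbkheehckchi' has length L = 15.
Number of overlapping n-grams = L - n + 1
Substituting: 15 - 6 + 1 = 10

10


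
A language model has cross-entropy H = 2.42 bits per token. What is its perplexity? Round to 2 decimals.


Perplexity formula: PP = 2^H
H = 2.42
PP = 2^2.42
Decompose: 2^2.42 = 2^2 * 2^0.42
2^2 = 4, 2^0.42 ~ 1.3379276
PP ~ 4 * 1.3379276 = 5.3517104
Rounded to 2 decimals: 5.35

5.35


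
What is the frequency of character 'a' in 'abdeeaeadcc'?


Scanning 'abdeeaeadcc' for 'a':
  Position 0: 'a' -> MATCH (count: 1)
  Position 5: 'a' -> MATCH (count: 2)
  Position 7: 'a' -> MATCH (count: 3)
Total occurrences of 'a': 3

3


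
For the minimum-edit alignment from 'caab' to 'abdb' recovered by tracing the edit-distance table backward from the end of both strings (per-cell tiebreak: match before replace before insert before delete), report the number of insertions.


Edit distance = 3. Backtracking from cell (4, 4) with preference match > replace > insert > delete,
then listing the resulting alignment 'caab' -> 'abdb' left to right:
  Step 1: replace c->a
  Step 2: replace a->b
  Step 3: replace a->d
  Step 4: keep 'b'
Total insertions: 0

0


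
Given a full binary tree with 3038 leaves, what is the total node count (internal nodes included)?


Leaf nodes (terminals): 3038
Internal nodes = n - 1 = 3038 - 1 = 3037
Total = leaves + internal = 3038 + 3037 = 6075

6075


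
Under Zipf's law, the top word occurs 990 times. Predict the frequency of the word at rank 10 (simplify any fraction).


Zipf's law: freq(rank) = f1 / rank
f1 = 990, rank = 10
freq = 990 / 10
= 99

99


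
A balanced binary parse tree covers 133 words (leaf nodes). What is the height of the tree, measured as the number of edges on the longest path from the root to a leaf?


In a balanced binary tree with n leaves the deepest leaf is ceil(log2(n)) edges below the root.
log2(133) = 7.0553
ceil(7.0553) = 8
height (edges) = 8

8


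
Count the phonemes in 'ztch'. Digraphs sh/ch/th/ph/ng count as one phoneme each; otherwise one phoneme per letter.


Parsing 'ztch' greedily, digraphs first:
  'z' -> consonant phoneme (phonemes so far: 1)
  't' -> consonant phoneme (phonemes so far: 2)
  'ch' -> digraph (1 consonant phoneme) (phonemes so far: 3)
Total phonemes: 3

3


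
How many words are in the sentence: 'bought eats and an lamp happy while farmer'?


Counting words by splitting on spaces:
  Word 1: 'bought'
  Word 2: 'eats'
  Word 3: 'and'
  Word 4: 'an'
  Word 5: 'lamp'
  Word 6: 'happy'
  Word 7: 'while'
  Word 8: 'farmer'
Total words: 8

8


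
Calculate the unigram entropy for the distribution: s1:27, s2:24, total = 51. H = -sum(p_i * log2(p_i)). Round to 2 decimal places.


Computing entropy H = -sum(p_i * log2(p_i)):
  s1: p = 27/51 = 0.5294, -p*log2(p) = 0.4858
  s2: p = 24/51 = 0.4706, -p*log2(p) = 0.5117
H = sum of terms = 0.9975
Rounded to 2 decimals: 1.00

1.00


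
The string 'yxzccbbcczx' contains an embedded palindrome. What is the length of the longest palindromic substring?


Scanning 'yxzccbbcczx' for palindromic substrings.
Substring at positions 1-10: 'xzccbbcczx'.
Check: reverse('xzccbbcczx') = 'xzccbbcczx' -> palindrome confirmed.
Neighbouring characters ('y' / '-') break symmetry, so it cannot extend further.
No longer palindromic substring exists; longest length = 10

10


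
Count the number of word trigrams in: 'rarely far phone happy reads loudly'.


Word trigrams from [6] words:
  Trigram 1: (rarely far phone)
  Trigram 2: (far phone happy)
  Trigram 3: (phone happy reads)
  Trigram 4: (happy reads loudly)
Total word trigrams: 6 - 2 = 4

4


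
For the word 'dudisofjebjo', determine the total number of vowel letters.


Scanning each character of 'dudisofjebjo':
  Position 1: 'd' -> consonant (running count: 0)
  Position 2: 'u' -> vowel (running count: 1)
  Position 3: 'd' -> consonant (running count: 1)
  Position 4: 'i' -> vowel (running count: 2)
  Position 5: 's' -> consonant (running count: 2)
  Position 6: 'o' -> vowel (running count: 3)
  Position 7: 'f' -> consonant (running count: 3)
  Position 8: 'j' -> consonant (running count: 3)
  Position 9: 'e' -> vowel (running count: 4)
  Position 10: 'b' -> consonant (running count: 4)
  Position 11: 'j' -> consonant (running count: 4)
  Position 12: 'o' -> vowel (running count: 5)
Total vowels: 5

5


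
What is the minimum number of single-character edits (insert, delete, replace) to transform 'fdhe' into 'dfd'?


Building DP table for s1='fdhe' (len 4) and s2='dfd' (len 3):
       d  f  d
    0  1  2  3
  f 1  1  1  2
  d 2  1  2  1
  h 3  2  2  2
  e 4  3  3  3
Edit distance = dp[4][3] = 3

3


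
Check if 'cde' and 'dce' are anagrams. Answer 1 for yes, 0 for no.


Sort characters of 'cde': 'cde'
Sort characters of 'dce': 'cde'
Sorted forms match -> they ARE anagrams
Result: 1

1


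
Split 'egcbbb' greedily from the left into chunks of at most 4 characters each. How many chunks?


'egcbbb' has 6 characters.
Chunking with max size 4:
  Chunk 1: 'egcb' (positions 0-3)
  Chunk 2: 'bb' (positions 4-5)
Total chunks: ceil(6 / 4) = 2

2


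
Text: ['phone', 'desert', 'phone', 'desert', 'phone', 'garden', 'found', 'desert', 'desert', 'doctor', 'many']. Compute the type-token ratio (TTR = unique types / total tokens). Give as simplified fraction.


Tokens: 11
Unique types: ('desert', 'doctor', 'found', 'garden', 'many', 'phone') = 6
TTR = 6/11
Already in lowest terms.

6/11


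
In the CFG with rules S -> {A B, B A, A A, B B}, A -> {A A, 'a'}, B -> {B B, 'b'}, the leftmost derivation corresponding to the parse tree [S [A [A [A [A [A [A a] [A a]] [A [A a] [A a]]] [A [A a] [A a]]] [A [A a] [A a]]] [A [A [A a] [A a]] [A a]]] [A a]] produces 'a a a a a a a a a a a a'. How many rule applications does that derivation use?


Every bracketed nonterminal node [X ...] in the tree is produced by exactly one rule application.
Reading the tree off as a leftmost derivation:
  Step 1: S  =>  A A   (applied S -> A A)
  Step 2: A A  =>  A A A   (applied A -> A A)
  Step 3: A A A  =>  A A A A   (applied A -> A A)
  Step 4: A A A A  =>  A A A A A   (applied A -> A A)
  Step 5: A A A A A  =>  A A A A A A   (applied A -> A A)
  Step 6: A A A A A A  =>  A A A A A A A   (applied A -> A A)
  Step 7: A A A A A A A  =>  a A A A A A A   (applied A -> a)
  Step 8: a A A A A A A  =>  a a A A A A A   (applied A -> a)
  Step 9: a a A A A A A  =>  a a A A A A A A   (applied A -> A A)
  Step 10: a a A A A A A A  =>  a a a A A A A A   (applied A -> a)
  Step 11: a a a A A A A A  =>  a a a a A A A A   (applied A -> a)
  Step 12: a a a a A A A A  =>  a a a a A A A A A   (applied A -> A A)
  Step 13: a a a a A A A A A  =>  a a a a a A A A A   (applied A -> a)
  Step 14: a a a a a A A A A  =>  a a a a a a A A A   (applied A -> a)
  Step 15: a a a a a a A A A  =>  a a a a a a A A A A   (applied A -> A A)
  Step 16: a a a a a a A A A A  =>  a a a a a a a A A A   (applied A -> a)
  Step 17: a a a a a a a A A A  =>  a a a a a a a a A A   (applied A -> a)
  Step 18: a a a a a a a a A A  =>  a a a a a a a a A A A   (applied A -> A A)
  Step 19: a a a a a a a a A A A  =>  a a a a a a a a A A A A   (applied A -> A A)
  Step 20: a a a a a a a a A A A A  =>  a a a a a a a a a A A A   (applied A -> a)
  Step 21: a a a a a a a a a A A A  =>  a a a a a a a a a a A A   (applied A -> a)
  Step 22: a a a a a a a a a a A A  =>  a a a a a a a a a a a A   (applied A -> a)
  Step 23: a a a a a a a a a a a A  =>  a a a a a a a a a a a a   (applied A -> a)
Final yield: a a a a a a a a a a a a
Total rewrite steps: 23

23


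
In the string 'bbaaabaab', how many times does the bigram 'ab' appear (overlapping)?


Scanning 'bbaaabaab' for bigram 'ab':
  Position 0: 'bb' -> no
  Position 1: 'ba' -> no
  Position 2: 'aa' -> no
  Position 3: 'aa' -> no
  Position 4: 'ab' -> MATCH
  Position 5: 'ba' -> no
  Position 6: 'aa' -> no
  Position 7: 'ab' -> MATCH
Total matches: 2

2


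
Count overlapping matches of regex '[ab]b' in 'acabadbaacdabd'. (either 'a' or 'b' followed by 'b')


Pattern: [ab]b means either 'a' or 'b' followed by 'b'.
Scanning 'acabadbaacdabd' position-by-position:
  Pos 0: window 'ac' -> no
  Pos 1: window 'ca' -> no
  Pos 2: window 'ab' -> MATCH
  Pos 3: window 'ba' -> no
  Pos 4: window 'ad' -> no
  Pos 5: window 'db' -> no
  Pos 6: window 'ba' -> no
  Pos 7: window 'aa' -> no
  Pos 8: window 'ac' -> no
  Pos 9: window 'cd' -> no
  Pos 10: window 'da' -> no
  Pos 11: window 'ab' -> MATCH
  Pos 12: window 'bd' -> no
  Pos 13: window 'd' -> no
Total matches: 2

2


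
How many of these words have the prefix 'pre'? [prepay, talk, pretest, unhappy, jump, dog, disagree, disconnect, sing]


Checking each word for prefix 'pre':
  'prepay' -> YES, starts with 'pre' (count: 1)
  'talk' -> no (count: 1)
  'pretest' -> YES, starts with 'pre' (count: 2)
  'unhappy' -> no (count: 2)
  'jump' -> no (count: 2)
  'dog' -> no (count: 2)
  'disagree' -> no (count: 2)
  'disconnect' -> no (count: 2)
  'sing' -> no (count: 2)
Total with prefix 'pre': 2

2


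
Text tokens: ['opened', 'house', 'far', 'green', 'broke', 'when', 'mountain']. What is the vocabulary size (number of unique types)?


Listing all tokens and tracking unique types:
  Token 1: 'opened' -> NEW (unique so far: 1)
  Token 2: 'house' -> NEW (unique so far: 2)
  Token 3: 'far' -> NEW (unique so far: 3)
  Token 4: 'green' -> NEW (unique so far: 4)
  Token 5: 'broke' -> NEW (unique so far: 5)
  Token 6: 'when' -> NEW (unique so far: 6)
  Token 7: 'mountain' -> NEW (unique so far: 7)
Unique types: ('broke', 'far', 'green', 'house', 'mountain', 'opened', 'when')
Vocabulary size: 7

7


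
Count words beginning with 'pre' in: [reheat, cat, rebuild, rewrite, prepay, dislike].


Checking each word for prefix 'pre':
  'reheat' -> no (count: 0)
  'cat' -> no (count: 0)
  'rebuild' -> no (count: 0)
  'rewrite' -> no (count: 0)
  'prepay' -> YES, starts with 'pre' (count: 1)
  'dislike' -> no (count: 1)
Total with prefix 'pre': 1

1


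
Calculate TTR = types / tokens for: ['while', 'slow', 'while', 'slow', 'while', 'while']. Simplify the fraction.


Tokens: 6
Unique types: ('slow', 'while') = 2
TTR = 2/6
Simplify: divide both by 2 -> 1/3
TTR = 1/3

1/3


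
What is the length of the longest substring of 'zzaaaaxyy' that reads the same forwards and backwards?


Scanning 'zzaaaaxyy' for palindromic substrings.
Substring at positions 2-5: 'aaaa'.
Check: reverse('aaaa') = 'aaaa' -> palindrome confirmed.
Neighbouring characters ('z' / 'x') break symmetry, so it cannot extend further.
No longer palindromic substring exists; longest length = 4

4


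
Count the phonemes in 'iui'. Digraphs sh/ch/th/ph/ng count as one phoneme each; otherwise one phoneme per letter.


Parsing 'iui' greedily, digraphs first:
  'i' -> vowel phoneme (phonemes so far: 1)
  'u' -> vowel phoneme (phonemes so far: 2)
  'i' -> vowel phoneme (phonemes so far: 3)
Total phonemes: 3

3


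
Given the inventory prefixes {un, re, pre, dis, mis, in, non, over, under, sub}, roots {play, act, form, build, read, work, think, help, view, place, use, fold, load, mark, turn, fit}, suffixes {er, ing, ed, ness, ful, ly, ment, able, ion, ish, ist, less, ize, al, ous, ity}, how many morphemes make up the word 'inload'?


Segmenting 'inload' against the inventory:
  'in' -> prefix (morpheme 1)
  'load' -> root (morpheme 2)
Total morphemes: 2

2


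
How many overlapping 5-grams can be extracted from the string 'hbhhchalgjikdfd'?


String 'hbhhchalgjikdfd' has length L = 15.
Number of overlapping n-grams = L - n + 1
Substituting: 15 - 5 + 1 = 11

11
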